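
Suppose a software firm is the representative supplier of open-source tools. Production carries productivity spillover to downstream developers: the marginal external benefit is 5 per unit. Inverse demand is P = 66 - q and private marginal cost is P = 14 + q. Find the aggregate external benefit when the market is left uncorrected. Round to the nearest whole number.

130

Market equilibrium (private): 14 + q = 66 - q → q_m = 26.0000.
Total external benefit = MEB × q_m = 5 × 26.0000 = 130.0000.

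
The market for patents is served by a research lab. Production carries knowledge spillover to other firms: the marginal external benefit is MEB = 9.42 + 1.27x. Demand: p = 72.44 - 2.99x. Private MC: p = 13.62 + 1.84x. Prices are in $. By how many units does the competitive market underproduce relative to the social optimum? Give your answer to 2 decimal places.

Market equilibrium (private): 13.62 + 1.84x = 72.44 - 2.99x → x_m = 12.1781.
Social marginal cost = private MC − MEB = 4.20 + 0.57x.
Set SMC = demand: 4.20 + 0.57x = 72.44 - 2.99x → x* = 19.1685.
Gap = |12.1781 − 19.1685| = 6.9904.

6.99 units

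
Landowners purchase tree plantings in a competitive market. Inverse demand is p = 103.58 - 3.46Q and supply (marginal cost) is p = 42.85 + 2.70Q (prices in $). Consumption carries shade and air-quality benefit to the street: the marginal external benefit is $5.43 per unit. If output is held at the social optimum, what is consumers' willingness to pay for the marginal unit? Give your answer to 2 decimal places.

P = $66.42

Social marginal benefit = demand + MEB = 109.01 - 3.46Q.
Set SMB = MC: 109.01 - 3.46Q = 42.85 + 2.70Q → Q* = 10.7403.
Consumer price on the demand curve at Q*: 103.58 − 3.46×10.7403 = 66.4186.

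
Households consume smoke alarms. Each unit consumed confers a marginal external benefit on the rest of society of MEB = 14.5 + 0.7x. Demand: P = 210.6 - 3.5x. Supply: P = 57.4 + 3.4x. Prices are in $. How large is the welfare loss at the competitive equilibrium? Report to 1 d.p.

DWL = $72.8

Market equilibrium (private): 57.4 + 3.4x = 210.6 - 3.5x → x_m = 22.2029.
Social marginal benefit = demand + MEB = 225.1 - 2.8x.
Set SMB = MC: 225.1 - 2.8x = 57.4 + 3.4x → x* = 27.0484.
Between x* and x_m the wedge SMB − MC runs linearly from 0 to MEB(x_m), so the loss is a triangle.
DWL = ½ × 4.8455 × 30.0420 = 72.7843.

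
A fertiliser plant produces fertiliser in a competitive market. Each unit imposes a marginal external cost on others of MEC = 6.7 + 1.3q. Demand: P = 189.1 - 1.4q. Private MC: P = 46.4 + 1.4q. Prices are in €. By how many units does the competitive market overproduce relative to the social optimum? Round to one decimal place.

17.8 units

Market equilibrium (private): 46.4 + 1.4q = 189.1 - 1.4q → q_m = 50.9643.
Social marginal cost = private MC + MEC = 53.1 + 2.7q.
Set SMC = demand: 53.1 + 2.7q = 189.1 - 1.4q → q* = 33.1707.
Gap = |50.9643 − 33.1707| = 17.7936.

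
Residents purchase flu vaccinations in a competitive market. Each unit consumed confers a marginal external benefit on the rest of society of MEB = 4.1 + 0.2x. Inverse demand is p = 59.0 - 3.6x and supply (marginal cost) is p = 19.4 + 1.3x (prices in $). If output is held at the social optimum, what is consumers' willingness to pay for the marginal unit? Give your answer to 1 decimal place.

Social marginal benefit = demand + MEB = 63.1 - 3.4x.
Set SMB = MC: 63.1 - 3.4x = 19.4 + 1.3x → x* = 9.2979.
Consumer price on the demand curve at x*: 59.0 − 3.6×9.2979 = 25.5276.

P = $25.5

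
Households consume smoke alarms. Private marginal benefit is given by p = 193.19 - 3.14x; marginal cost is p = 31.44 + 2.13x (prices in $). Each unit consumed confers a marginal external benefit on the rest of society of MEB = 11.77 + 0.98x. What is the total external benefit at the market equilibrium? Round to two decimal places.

$822.85

Market equilibrium (private): 31.44 + 2.13x = 193.19 - 3.14x → x_m = 30.6926.
Total external benefit = ∫₀^{x_m} (11.77 + 0.98x) dx = 11.77×30.6926 + ½×0.98×30.6926² = 822.8494.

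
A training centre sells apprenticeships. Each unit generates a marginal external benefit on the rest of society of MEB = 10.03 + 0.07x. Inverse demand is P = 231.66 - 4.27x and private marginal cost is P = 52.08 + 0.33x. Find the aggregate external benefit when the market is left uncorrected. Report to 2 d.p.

444.90

Market equilibrium (private): 52.08 + 0.33x = 231.66 - 4.27x → x_m = 39.0391.
Total external benefit = ∫₀^{x_m} (10.03 + 0.07x) dx = 10.03×39.0391 + ½×0.07×39.0391² = 444.9040.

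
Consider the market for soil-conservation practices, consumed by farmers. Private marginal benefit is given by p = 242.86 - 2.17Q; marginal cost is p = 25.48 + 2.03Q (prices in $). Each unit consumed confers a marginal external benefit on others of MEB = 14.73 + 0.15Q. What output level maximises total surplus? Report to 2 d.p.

Q* = 57.31

Social marginal benefit = demand + MEB = 257.59 - 2.02Q.
Set SMB = MC: 257.59 - 2.02Q = 25.48 + 2.03Q → Q* = 57.3111.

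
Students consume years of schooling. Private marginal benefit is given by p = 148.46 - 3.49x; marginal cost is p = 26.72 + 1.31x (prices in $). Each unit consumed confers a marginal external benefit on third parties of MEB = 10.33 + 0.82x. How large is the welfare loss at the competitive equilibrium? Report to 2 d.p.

Market equilibrium (private): 26.72 + 1.31x = 148.46 - 3.49x → x_m = 25.3625.
Social marginal benefit = demand + MEB = 158.79 - 2.67x.
Set SMB = MC: 158.79 - 2.67x = 26.72 + 1.31x → x* = 33.1834.
Between x* and x_m the wedge SMB − MC runs linearly from 0 to MEB(x_m), so the loss is a triangle.
DWL = ½ × 7.8209 × 31.1273 = 121.7218.

DWL = $121.72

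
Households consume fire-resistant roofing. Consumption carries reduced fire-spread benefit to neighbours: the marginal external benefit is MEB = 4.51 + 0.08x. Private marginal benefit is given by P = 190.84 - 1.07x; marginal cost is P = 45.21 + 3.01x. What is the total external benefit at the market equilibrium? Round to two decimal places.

Market equilibrium (private): 45.21 + 3.01x = 190.84 - 1.07x → x_m = 35.6936.
Total external benefit = ∫₀^{x_m} (4.51 + 0.08x) dx = 4.51×35.6936 + ½×0.08×35.6936² = 211.9395.

211.94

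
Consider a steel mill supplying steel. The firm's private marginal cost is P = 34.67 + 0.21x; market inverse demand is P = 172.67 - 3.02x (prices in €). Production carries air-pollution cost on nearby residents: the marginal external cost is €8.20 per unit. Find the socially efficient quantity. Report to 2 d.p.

Social marginal cost = private MC + MEC = 42.87 + 0.21x.
Set SMC = demand: 42.87 + 0.21x = 172.67 - 3.02x → x* = 40.1858.

x* = 40.19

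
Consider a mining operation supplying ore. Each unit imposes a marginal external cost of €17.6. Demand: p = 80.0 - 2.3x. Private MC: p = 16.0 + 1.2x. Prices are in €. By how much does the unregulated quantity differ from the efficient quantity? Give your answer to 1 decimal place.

5.0 units

Market equilibrium (private): 16.0 + 1.2x = 80.0 - 2.3x → x_m = 18.2857.
Social marginal cost = private MC + MEC = 33.6 + 1.2x.
Set SMC = demand: 33.6 + 1.2x = 80.0 - 2.3x → x* = 13.2571.
Gap = |18.2857 − 13.2571| = 5.0286.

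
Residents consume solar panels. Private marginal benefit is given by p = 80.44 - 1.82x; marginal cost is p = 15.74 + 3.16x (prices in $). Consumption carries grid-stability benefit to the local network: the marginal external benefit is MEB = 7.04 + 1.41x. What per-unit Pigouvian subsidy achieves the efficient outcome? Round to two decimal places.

subsidy = $35.37 per unit

Social marginal benefit = demand + MEB = 87.48 - 0.41x.
Set SMB = MC: 87.48 - 0.41x = 15.74 + 3.16x → x* = 20.0952.
The Pigouvian subsidy equals MEB at x*: 7.04 + 1.41×20.0952 = 35.3742.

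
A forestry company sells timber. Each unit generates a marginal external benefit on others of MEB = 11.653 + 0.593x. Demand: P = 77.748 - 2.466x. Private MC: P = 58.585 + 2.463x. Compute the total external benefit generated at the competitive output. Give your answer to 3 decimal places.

Market equilibrium (private): 58.585 + 2.463x = 77.748 - 2.466x → x_m = 3.8878.
Total external benefit = ∫₀^{x_m} (11.653 + 0.593x) dx = 11.653×3.8878 + ½×0.593×3.8878² = 49.7861.

49.786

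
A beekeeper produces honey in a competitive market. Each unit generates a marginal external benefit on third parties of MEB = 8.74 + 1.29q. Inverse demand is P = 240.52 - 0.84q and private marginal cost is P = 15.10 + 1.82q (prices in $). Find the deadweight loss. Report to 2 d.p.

Market equilibrium (private): 15.10 + 1.82q = 240.52 - 0.84q → q_m = 84.7444.
Social marginal cost = private MC − MEB = 6.36 + 0.53q.
Set SMC = demand: 6.36 + 0.53q = 240.52 - 0.84q → q* = 170.9197.
Height of the DWL triangle at q_m is demand(q_m) − SMC(q_m) = MEB(q_m) = 118.0602.
DWL = ½ × 86.1753 × 118.0602 = 5086.9366.

DWL = $5086.94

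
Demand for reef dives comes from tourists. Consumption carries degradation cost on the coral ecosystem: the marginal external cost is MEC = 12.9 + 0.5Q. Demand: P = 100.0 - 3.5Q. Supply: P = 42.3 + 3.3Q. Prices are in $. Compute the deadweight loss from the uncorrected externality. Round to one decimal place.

Market equilibrium (private): 42.3 + 3.3Q = 100.0 - 3.5Q → Q_m = 8.4853.
Social marginal benefit = demand − MEC = 87.1 - 4.0Q.
Set SMB = MC: 87.1 - 4.0Q = 42.3 + 3.3Q → Q* = 6.1370.
Height of the DWL triangle at Q_m is MC(Q_m) − SMB(Q_m) = MEC(Q_m) = 17.1426.
DWL = ½ × 2.3483 × 17.1426 = 20.1280.

DWL = $20.1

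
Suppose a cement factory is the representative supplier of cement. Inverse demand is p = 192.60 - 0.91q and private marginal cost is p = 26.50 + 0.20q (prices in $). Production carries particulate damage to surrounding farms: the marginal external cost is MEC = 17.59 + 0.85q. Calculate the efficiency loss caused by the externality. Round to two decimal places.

Market equilibrium (private): 26.50 + 0.20q = 192.60 - 0.91q → q_m = 149.6396.
Social marginal cost = private MC + MEC = 44.09 + 1.05q.
Set SMC = demand: 44.09 + 1.05q = 192.60 - 0.91q → q* = 75.7704.
The loss is the area between SMC and demand from q* to q_m; with linear curves that's a triangle of height MEC(q_m).
DWL = ½ × 73.8692 × 144.7837 = 5347.5280.

DWL = $5347.53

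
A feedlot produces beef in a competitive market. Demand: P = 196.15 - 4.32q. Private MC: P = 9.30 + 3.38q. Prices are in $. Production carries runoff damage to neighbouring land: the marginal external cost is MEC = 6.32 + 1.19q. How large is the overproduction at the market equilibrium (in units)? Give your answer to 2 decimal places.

3.96 units

Market equilibrium (private): 9.30 + 3.38q = 196.15 - 4.32q → q_m = 24.2662.
Social marginal cost = private MC + MEC = 15.62 + 4.57q.
Set SMC = demand: 15.62 + 4.57q = 196.15 - 4.32q → q* = 20.3071.
Gap = |24.2662 − 20.3071| = 3.9591.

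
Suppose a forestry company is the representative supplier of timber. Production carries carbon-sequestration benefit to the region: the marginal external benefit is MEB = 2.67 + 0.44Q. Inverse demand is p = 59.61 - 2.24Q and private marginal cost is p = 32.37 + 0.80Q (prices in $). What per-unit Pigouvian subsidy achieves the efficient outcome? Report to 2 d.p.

subsidy = $7.73 per unit

Social marginal cost = private MC − MEB = 29.70 + 0.36Q.
Set SMC = demand: 29.70 + 0.36Q = 59.61 - 2.24Q → Q* = 11.5038.
The Pigouvian subsidy equals MEB at Q*: 2.67 + 0.44×11.5038 = 7.7317.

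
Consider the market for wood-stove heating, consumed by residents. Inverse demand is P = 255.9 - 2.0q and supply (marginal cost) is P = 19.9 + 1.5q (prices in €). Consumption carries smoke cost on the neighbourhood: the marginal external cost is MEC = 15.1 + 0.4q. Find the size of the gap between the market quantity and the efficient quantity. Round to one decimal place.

Market equilibrium (private): 19.9 + 1.5q = 255.9 - 2.0q → q_m = 67.4286.
Social marginal benefit = demand − MEC = 240.8 - 2.4q.
Set SMB = MC: 240.8 - 2.4q = 19.9 + 1.5q → q* = 56.6410.
Gap = |67.4286 − 56.6410| = 10.7876.

10.8 units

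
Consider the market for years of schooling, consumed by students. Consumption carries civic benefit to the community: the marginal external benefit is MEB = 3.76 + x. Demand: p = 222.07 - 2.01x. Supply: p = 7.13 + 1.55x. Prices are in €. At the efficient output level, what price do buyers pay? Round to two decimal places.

P = €50.36

Social marginal benefit = demand + MEB = 225.83 - 1.01x.
Set SMB = MC: 225.83 - 1.01x = 7.13 + 1.55x → x* = 85.4297.
Consumer price on the demand curve at x*: 222.07 − 2.01×85.4297 = 50.3563.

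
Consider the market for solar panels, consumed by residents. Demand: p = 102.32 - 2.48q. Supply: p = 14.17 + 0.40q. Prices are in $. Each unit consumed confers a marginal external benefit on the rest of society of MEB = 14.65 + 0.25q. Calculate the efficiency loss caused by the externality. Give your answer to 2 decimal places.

DWL = $94.56

Market equilibrium (private): 14.17 + 0.40q = 102.32 - 2.48q → q_m = 30.6076.
Social marginal benefit = demand + MEB = 116.97 - 2.23q.
Set SMB = MC: 116.97 - 2.23q = 14.17 + 0.40q → q* = 39.0875.
The welfare-loss triangle has base |q_m − q*| and height MEB(q_m) (the vertical gap between SMB and MC is zero at q* and MEB at q_m).
DWL = ½ × 8.4799 × 22.3019 = 94.5589.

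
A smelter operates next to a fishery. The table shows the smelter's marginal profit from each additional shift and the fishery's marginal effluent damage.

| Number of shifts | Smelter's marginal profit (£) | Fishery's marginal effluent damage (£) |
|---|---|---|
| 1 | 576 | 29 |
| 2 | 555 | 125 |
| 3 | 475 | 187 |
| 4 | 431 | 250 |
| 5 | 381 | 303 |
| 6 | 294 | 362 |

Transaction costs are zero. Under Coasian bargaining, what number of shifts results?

Bargaining reaches the level where marginal profit last exceeds marginal effluent damage.
That holds through level 5 (381 ≥ 303) but not at 6 (294 < 362).

5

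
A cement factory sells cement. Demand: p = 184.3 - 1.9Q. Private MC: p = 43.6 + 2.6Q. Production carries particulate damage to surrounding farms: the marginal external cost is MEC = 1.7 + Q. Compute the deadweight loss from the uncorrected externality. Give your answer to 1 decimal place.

Market equilibrium (private): 43.6 + 2.6Q = 184.3 - 1.9Q → Q_m = 31.2667.
Social marginal cost = private MC + MEC = 45.3 + 3.6Q.
Set SMC = demand: 45.3 + 3.6Q = 184.3 - 1.9Q → Q* = 25.2727.
The welfare-loss triangle has base |Q_m − Q*| and height MEC(Q_m) (the vertical gap between SMC and demand is zero at Q* and MEC at Q_m).
DWL = ½ × 5.9940 × 32.9667 = 98.8012.

DWL = 98.8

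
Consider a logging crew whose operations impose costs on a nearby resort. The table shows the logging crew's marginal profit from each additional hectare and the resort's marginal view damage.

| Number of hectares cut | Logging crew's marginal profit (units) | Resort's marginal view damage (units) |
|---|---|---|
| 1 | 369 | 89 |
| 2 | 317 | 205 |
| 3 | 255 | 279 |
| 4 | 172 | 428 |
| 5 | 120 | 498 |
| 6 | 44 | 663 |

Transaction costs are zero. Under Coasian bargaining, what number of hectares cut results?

Bargaining reaches the level where marginal profit last exceeds marginal view damage.
That holds through level 2 (317 ≥ 205) but not at 3 (255 < 279).

2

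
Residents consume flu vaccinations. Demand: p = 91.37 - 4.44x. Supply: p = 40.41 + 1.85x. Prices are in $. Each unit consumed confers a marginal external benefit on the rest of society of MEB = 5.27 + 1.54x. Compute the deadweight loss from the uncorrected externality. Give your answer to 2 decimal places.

DWL = $33.15

Market equilibrium (private): 40.41 + 1.85x = 91.37 - 4.44x → x_m = 8.1017.
Social marginal benefit = demand + MEB = 96.64 - 2.90x.
Set SMB = MC: 96.64 - 2.90x = 40.41 + 1.85x → x* = 11.8379.
The loss is the area between SMB and MC from x* to x_m; with linear curves that's a triangle of height MEB(x_m).
DWL = ½ × 3.7362 × 17.7467 = 33.1526.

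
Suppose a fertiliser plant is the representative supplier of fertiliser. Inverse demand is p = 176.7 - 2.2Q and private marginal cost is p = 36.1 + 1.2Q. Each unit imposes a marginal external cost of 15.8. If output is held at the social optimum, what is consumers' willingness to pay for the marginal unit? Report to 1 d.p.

Social marginal cost = private MC + MEC = 51.9 + 1.2Q.
Set SMC = demand: 51.9 + 1.2Q = 176.7 - 2.2Q → Q* = 36.7059.
Consumer price on the demand curve at Q*: 176.7 − 2.2×36.7059 = 95.9470.

P = 95.9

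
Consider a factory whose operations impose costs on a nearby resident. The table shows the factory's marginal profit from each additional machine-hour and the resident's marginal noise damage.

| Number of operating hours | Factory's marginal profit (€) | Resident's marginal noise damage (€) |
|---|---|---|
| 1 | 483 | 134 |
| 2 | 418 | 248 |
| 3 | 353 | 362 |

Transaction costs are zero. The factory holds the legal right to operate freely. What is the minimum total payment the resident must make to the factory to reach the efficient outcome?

Left alone the factory would choose level 3 (marginal profit stays positive).
Efficient level: k* = 2 (marginal profit ≥ marginal noise damage through 2).
The resident must at least cover the factory's forgone profit from cutting 3→2: 353 = 353.

€353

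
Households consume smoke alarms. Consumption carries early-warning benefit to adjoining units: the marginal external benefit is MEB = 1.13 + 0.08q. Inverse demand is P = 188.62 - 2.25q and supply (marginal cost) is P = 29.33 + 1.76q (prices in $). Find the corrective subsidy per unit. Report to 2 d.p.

Social marginal benefit = demand + MEB = 189.75 - 2.17q.
Set SMB = MC: 189.75 - 2.17q = 29.33 + 1.76q → q* = 40.8193.
The Pigouvian subsidy equals MEB at q*: 1.13 + 0.08×40.8193 = 4.3955.

subsidy = $4.40 per unit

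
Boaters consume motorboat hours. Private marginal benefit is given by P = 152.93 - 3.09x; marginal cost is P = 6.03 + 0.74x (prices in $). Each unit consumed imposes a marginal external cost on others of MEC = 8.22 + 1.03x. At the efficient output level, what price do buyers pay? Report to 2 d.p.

Social marginal benefit = demand − MEC = 144.71 - 4.12x.
Set SMB = MC: 144.71 - 4.12x = 6.03 + 0.74x → x* = 28.5350.
Consumer price on the demand curve at x*: 152.93 − 3.09×28.5350 = 64.7569.

P = $64.76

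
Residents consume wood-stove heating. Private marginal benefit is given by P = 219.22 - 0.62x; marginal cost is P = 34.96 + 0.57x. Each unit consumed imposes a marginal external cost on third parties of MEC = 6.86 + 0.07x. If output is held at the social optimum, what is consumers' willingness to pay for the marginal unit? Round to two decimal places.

P = 131.93

Social marginal benefit = demand − MEC = 212.36 - 0.69x.
Set SMB = MC: 212.36 - 0.69x = 34.96 + 0.57x → x* = 140.7937.
Consumer price on the demand curve at x*: 219.22 − 0.62×140.7937 = 131.9279.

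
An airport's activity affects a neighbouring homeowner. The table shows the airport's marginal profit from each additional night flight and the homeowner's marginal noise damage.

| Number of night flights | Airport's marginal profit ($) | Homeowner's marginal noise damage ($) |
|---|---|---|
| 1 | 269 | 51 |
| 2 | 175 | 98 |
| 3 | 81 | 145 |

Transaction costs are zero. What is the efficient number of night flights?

Bargaining reaches the level where marginal profit last exceeds marginal noise damage.
That holds through level 2 (175 ≥ 98) but not at 3 (81 < 145).

2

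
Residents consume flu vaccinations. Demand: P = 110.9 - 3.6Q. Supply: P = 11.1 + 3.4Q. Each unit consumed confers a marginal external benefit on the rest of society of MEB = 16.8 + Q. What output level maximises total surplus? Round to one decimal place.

Q* = 19.4

Social marginal benefit = demand + MEB = 127.7 - 2.6Q.
Set SMB = MC: 127.7 - 2.6Q = 11.1 + 3.4Q → Q* = 19.4333.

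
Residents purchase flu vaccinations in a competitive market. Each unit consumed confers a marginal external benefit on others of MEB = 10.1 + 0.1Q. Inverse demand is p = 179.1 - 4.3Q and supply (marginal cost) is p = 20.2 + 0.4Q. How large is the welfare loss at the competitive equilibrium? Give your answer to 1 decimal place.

DWL = 19.8

Market equilibrium (private): 20.2 + 0.4Q = 179.1 - 4.3Q → Q_m = 33.8085.
Social marginal benefit = demand + MEB = 189.2 - 4.2Q.
Set SMB = MC: 189.2 - 4.2Q = 20.2 + 0.4Q → Q* = 36.7391.
Height of the DWL triangle at Q_m is SMB(Q_m) − MC(Q_m) = MEB(Q_m) = 13.4809.
DWL = ½ × 2.9306 × 13.4809 = 19.7536.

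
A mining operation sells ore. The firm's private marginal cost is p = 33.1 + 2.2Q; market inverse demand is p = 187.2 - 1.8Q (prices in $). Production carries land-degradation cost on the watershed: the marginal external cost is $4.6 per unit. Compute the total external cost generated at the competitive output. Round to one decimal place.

Market equilibrium (private): 33.1 + 2.2Q = 187.2 - 1.8Q → Q_m = 38.5250.
Total external cost = MEC × Q_m = 4.6 × 38.5250 = 177.2150.

$177.2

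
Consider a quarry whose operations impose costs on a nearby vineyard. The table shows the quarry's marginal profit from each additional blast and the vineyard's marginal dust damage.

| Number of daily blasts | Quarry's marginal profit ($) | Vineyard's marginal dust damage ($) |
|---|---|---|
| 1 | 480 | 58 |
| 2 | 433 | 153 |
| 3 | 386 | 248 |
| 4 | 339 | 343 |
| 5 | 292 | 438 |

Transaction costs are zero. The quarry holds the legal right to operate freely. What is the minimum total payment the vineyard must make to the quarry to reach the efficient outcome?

Left alone the quarry would choose level 5 (marginal profit stays positive).
Efficient level: k* = 3 (marginal profit ≥ marginal dust damage through 3).
The vineyard must at least cover the quarry's forgone profit from cutting 5→3: 339 + 292 = 631.

$631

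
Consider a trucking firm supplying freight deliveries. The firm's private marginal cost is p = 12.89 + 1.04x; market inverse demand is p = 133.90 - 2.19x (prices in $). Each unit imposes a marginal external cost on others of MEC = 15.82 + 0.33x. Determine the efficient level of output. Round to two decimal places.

Social marginal cost = private MC + MEC = 28.71 + 1.37x.
Set SMC = demand: 28.71 + 1.37x = 133.90 - 2.19x → x* = 29.5478.

x* = 29.55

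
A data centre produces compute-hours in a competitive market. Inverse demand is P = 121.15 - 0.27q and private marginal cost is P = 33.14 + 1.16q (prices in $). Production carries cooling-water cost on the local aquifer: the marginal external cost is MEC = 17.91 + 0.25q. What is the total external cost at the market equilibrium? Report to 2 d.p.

$1575.76

Market equilibrium (private): 33.14 + 1.16q = 121.15 - 0.27q → q_m = 61.5455.
Total external cost = ∫₀^{q_m} (17.91 + 0.25q) dq = 17.91×61.5455 + ½×0.25×61.5455² = 1575.7610.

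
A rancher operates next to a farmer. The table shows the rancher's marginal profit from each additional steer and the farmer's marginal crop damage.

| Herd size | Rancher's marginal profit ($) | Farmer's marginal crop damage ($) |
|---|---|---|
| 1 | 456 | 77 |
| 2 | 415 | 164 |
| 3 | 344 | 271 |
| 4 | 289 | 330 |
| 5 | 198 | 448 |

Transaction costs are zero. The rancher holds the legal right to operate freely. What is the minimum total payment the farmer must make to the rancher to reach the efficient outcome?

Left alone the rancher would choose level 5 (marginal profit stays positive).
Efficient level: k* = 3 (marginal profit ≥ marginal crop damage through 3).
The farmer must at least cover the rancher's forgone profit from cutting 5→3: 289 + 198 = 487.

$487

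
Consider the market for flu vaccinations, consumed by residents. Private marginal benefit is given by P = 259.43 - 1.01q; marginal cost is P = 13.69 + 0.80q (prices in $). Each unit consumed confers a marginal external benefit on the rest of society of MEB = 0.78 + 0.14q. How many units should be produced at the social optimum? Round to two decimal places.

q* = 147.62

Social marginal benefit = demand + MEB = 260.21 - 0.87q.
Set SMB = MC: 260.21 - 0.87q = 13.69 + 0.80q → q* = 147.6168.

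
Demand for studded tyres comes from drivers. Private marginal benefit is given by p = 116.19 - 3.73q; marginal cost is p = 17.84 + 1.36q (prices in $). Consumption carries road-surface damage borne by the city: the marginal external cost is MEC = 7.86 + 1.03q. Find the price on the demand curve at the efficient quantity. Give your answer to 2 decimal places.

Social marginal benefit = demand − MEC = 108.33 - 4.76q.
Set SMB = MC: 108.33 - 4.76q = 17.84 + 1.36q → q* = 14.7859.
Consumer price on the demand curve at q*: 116.19 − 3.73×14.7859 = 61.0386.

P = $61.04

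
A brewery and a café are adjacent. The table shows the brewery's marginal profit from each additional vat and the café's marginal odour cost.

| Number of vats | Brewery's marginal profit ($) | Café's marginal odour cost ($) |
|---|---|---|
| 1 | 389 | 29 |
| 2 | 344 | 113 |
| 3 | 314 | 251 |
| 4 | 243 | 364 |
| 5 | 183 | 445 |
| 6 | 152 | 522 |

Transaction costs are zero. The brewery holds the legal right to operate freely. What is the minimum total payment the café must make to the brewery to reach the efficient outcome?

$578

Left alone the brewery would choose level 6 (marginal profit stays positive).
Efficient level: k* = 3 (marginal profit ≥ marginal odour cost through 3).
The café must at least cover the brewery's forgone profit from cutting 6→3: 243 + 183 + 152 = 578.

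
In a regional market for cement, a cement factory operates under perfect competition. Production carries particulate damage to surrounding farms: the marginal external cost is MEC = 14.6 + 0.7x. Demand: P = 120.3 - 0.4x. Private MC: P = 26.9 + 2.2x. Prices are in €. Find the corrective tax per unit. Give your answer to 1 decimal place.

Social marginal cost = private MC + MEC = 41.5 + 2.9x.
Set SMC = demand: 41.5 + 2.9x = 120.3 - 0.4x → x* = 23.8788.
The Pigouvian tax equals MEC at x*: 14.6 + 0.7×23.8788 = 31.3152.

tax = €31.3 per unit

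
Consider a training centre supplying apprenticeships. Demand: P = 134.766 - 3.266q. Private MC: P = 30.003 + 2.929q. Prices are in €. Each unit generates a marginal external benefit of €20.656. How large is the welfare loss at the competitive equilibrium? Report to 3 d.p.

Market equilibrium (private): 30.003 + 2.929q = 134.766 - 3.266q → q_m = 16.9109.
Social marginal cost = private MC − MEB = 9.347 + 2.929q.
Set SMC = demand: 9.347 + 2.929q = 134.766 - 3.266q → q* = 20.2452.
Height of the DWL triangle at q_m is demand(q_m) − SMC(q_m) = MEB(q_m) = 20.6560.
DWL = ½ × 3.3343 × 20.6560 = 34.4367.

DWL = €34.437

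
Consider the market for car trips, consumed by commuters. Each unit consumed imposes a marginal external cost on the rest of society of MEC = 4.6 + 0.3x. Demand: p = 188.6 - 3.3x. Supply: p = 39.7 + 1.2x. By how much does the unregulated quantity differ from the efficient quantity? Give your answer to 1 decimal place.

Market equilibrium (private): 39.7 + 1.2x = 188.6 - 3.3x → x_m = 33.0889.
Social marginal benefit = demand − MEC = 184.0 - 3.6x.
Set SMB = MC: 184.0 - 3.6x = 39.7 + 1.2x → x* = 30.0625.
Gap = |33.0889 − 30.0625| = 3.0264.

3.0 units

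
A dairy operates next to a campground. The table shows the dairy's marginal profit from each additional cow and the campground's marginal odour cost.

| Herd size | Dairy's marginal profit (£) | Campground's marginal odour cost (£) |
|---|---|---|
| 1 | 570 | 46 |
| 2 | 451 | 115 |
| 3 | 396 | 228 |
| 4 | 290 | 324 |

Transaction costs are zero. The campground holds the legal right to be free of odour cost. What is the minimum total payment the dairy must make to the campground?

£389

Efficient level: marginal profit ≥ marginal odour cost through level 3, so k* = 3.
With the campground holding the right, the dairy must at least compensate total damage at k*: 46 + 115 + 228 = 389.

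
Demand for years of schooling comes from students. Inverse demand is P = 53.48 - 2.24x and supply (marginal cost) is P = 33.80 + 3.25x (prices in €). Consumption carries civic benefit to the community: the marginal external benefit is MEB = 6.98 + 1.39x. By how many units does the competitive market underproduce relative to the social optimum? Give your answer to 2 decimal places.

2.92 units

Market equilibrium (private): 33.80 + 3.25x = 53.48 - 2.24x → x_m = 3.5847.
Social marginal benefit = demand + MEB = 60.46 - 0.85x.
Set SMB = MC: 60.46 - 0.85x = 33.80 + 3.25x → x* = 6.5024.
Gap = |3.5847 − 6.5024| = 2.9177.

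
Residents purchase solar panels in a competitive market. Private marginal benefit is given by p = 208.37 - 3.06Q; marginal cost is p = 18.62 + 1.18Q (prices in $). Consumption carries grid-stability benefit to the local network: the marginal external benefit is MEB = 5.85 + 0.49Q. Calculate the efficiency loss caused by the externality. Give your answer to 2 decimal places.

DWL = $102.89

Market equilibrium (private): 18.62 + 1.18Q = 208.37 - 3.06Q → Q_m = 44.7524.
Social marginal benefit = demand + MEB = 214.22 - 2.57Q.
Set SMB = MC: 214.22 - 2.57Q = 18.62 + 1.18Q → Q* = 52.1600.
Between Q* and Q_m the wedge SMB − MC runs linearly from 0 to MEB(Q_m), so the loss is a triangle.
DWL = ½ × 7.4076 × 27.7787 = 102.8867.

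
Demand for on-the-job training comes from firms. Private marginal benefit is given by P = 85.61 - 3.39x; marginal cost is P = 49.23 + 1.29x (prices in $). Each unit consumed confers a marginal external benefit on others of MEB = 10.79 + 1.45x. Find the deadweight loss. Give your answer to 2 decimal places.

Market equilibrium (private): 49.23 + 1.29x = 85.61 - 3.39x → x_m = 7.7735.
Social marginal benefit = demand + MEB = 96.40 - 1.94x.
Set SMB = MC: 96.40 - 1.94x = 49.23 + 1.29x → x* = 14.6037.
Height of the DWL triangle at x_m is SMB(x_m) − MC(x_m) = MEB(x_m) = 22.0616.
DWL = ½ × 6.8302 × 22.0616 = 75.3426.

DWL = $75.34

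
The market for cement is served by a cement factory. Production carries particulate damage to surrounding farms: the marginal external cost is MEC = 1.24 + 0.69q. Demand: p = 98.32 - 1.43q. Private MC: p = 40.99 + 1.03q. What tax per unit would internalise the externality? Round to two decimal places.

Social marginal cost = private MC + MEC = 42.23 + 1.72q.
Set SMC = demand: 42.23 + 1.72q = 98.32 - 1.43q → q* = 17.8063.
The Pigouvian tax equals MEC at q*: 1.24 + 0.69×17.8063 = 13.5263.

tax = 13.53 per unit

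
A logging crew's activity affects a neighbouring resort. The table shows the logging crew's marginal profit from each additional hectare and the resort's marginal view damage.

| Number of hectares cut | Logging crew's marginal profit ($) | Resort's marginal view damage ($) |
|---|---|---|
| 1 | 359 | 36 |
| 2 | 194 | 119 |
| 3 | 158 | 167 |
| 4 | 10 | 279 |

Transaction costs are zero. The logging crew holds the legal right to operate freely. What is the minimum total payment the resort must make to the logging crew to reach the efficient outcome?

$168

Left alone the logging crew would choose level 4 (marginal profit stays positive).
Efficient level: k* = 2 (marginal profit ≥ marginal view damage through 2).
The resort must at least cover the logging crew's forgone profit from cutting 4→2: 158 + 10 = 168.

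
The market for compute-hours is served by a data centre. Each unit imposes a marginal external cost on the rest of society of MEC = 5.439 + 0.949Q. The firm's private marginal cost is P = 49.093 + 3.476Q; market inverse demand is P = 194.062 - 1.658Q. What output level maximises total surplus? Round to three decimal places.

Q* = 22.938

Social marginal cost = private MC + MEC = 54.532 + 4.425Q.
Set SMC = demand: 54.532 + 4.425Q = 194.062 - 1.658Q → Q* = 22.9377.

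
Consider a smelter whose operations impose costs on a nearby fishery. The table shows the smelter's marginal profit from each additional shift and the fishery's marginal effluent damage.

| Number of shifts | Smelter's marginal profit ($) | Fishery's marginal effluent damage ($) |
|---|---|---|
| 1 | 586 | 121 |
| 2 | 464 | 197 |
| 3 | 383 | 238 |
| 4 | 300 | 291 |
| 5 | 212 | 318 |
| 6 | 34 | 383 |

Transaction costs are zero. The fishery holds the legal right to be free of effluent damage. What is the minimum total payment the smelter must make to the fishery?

$847

Efficient level: marginal profit ≥ marginal effluent damage through level 4, so k* = 4.
With the fishery holding the right, the smelter must at least compensate total damage at k*: 121 + 197 + 238 + 291 = 847.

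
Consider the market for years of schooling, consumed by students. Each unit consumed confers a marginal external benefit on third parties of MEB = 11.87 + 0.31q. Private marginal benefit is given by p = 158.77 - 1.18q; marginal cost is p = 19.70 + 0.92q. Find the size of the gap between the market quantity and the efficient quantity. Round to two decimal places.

Market equilibrium (private): 19.70 + 0.92q = 158.77 - 1.18q → q_m = 66.2238.
Social marginal benefit = demand + MEB = 170.64 - 0.87q.
Set SMB = MC: 170.64 - 0.87q = 19.70 + 0.92q → q* = 84.3240.
Gap = |66.2238 − 84.3240| = 18.1002.

18.10 units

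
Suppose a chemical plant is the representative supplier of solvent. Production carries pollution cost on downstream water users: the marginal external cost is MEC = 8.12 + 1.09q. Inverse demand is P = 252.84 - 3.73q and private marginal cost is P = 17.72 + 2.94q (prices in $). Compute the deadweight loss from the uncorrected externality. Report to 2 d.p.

DWL = $139.58

Market equilibrium (private): 17.72 + 2.94q = 252.84 - 3.73q → q_m = 35.2504.
Social marginal cost = private MC + MEC = 25.84 + 4.03q.
Set SMC = demand: 25.84 + 4.03q = 252.84 - 3.73q → q* = 29.2526.
The welfare-loss triangle has base |q_m − q*| and height MEC(q_m) (the vertical gap between SMC and demand is zero at q* and MEC at q_m).
DWL = ½ × 5.9978 × 46.5429 = 139.5775.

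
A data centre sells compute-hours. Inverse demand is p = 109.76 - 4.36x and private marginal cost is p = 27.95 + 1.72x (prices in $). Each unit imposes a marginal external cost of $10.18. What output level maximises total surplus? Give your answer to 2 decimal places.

x* = 11.78

Social marginal cost = private MC + MEC = 38.13 + 1.72x.
Set SMC = demand: 38.13 + 1.72x = 109.76 - 4.36x → x* = 11.7813.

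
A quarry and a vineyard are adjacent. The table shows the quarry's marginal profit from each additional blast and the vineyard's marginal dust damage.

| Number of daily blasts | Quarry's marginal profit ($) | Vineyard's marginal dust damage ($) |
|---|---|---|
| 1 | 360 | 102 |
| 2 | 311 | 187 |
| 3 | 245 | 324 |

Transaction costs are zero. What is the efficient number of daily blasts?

Bargaining reaches the level where marginal profit last exceeds marginal dust damage.
That holds through level 2 (311 ≥ 187) but not at 3 (245 < 324).

2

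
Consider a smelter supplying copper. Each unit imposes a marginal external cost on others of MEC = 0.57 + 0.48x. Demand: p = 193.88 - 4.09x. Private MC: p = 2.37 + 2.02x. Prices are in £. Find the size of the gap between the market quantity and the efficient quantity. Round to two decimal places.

2.37 units

Market equilibrium (private): 2.37 + 2.02x = 193.88 - 4.09x → x_m = 31.3437.
Social marginal cost = private MC + MEC = 2.94 + 2.50x.
Set SMC = demand: 2.94 + 2.50x = 193.88 - 4.09x → x* = 28.9742.
Gap = |31.3437 − 28.9742| = 2.3695.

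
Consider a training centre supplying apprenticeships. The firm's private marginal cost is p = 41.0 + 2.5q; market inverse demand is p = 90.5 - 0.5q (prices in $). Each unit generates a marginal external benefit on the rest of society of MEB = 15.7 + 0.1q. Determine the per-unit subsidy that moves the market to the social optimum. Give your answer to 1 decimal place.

Social marginal cost = private MC − MEB = 25.3 + 2.4q.
Set SMC = demand: 25.3 + 2.4q = 90.5 - 0.5q → q* = 22.4828.
The Pigouvian subsidy equals MEB at q*: 15.7 + 0.1×22.4828 = 17.9483.

subsidy = $17.9 per unit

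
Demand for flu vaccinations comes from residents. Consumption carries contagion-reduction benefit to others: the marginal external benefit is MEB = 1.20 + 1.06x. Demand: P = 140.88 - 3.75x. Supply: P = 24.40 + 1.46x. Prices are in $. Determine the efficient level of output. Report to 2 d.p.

Social marginal benefit = demand + MEB = 142.08 - 2.69x.
Set SMB = MC: 142.08 - 2.69x = 24.40 + 1.46x → x* = 28.3566.

x* = 28.36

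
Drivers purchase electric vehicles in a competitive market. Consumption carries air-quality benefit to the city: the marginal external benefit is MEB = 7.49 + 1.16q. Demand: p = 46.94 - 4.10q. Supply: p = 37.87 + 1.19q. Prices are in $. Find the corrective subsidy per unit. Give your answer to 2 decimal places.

subsidy = $12.14 per unit

Social marginal benefit = demand + MEB = 54.43 - 2.94q.
Set SMB = MC: 54.43 - 2.94q = 37.87 + 1.19q → q* = 4.0097.
The Pigouvian subsidy equals MEB at q*: 7.49 + 1.16×4.0097 = 12.1413.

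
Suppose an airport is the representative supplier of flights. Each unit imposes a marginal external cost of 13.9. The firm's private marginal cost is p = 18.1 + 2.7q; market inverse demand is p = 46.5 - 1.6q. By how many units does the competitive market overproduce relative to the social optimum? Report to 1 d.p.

3.2 units

Market equilibrium (private): 18.1 + 2.7q = 46.5 - 1.6q → q_m = 6.6047.
Social marginal cost = private MC + MEC = 32.0 + 2.7q.
Set SMC = demand: 32.0 + 2.7q = 46.5 - 1.6q → q* = 3.3721.
Gap = |6.6047 − 3.3721| = 3.2326.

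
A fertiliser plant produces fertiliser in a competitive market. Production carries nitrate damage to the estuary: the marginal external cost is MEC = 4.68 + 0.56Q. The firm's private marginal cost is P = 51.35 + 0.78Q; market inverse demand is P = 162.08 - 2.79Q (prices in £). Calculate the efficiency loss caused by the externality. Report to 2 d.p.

DWL = £58.86

Market equilibrium (private): 51.35 + 0.78Q = 162.08 - 2.79Q → Q_m = 31.0168.
Social marginal cost = private MC + MEC = 56.03 + 1.34Q.
Set SMC = demand: 56.03 + 1.34Q = 162.08 - 2.79Q → Q* = 25.6780.
Between Q* and Q_m the wedge SMC − demand runs linearly from 0 to MEC(Q_m), so the loss is a triangle.
DWL = ½ × 5.3388 × 22.0494 = 58.8587.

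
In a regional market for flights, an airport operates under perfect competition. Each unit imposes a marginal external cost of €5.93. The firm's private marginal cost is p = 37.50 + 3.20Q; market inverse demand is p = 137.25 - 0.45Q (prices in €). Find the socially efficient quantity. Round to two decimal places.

Q* = 25.70

Social marginal cost = private MC + MEC = 43.43 + 3.20Q.
Set SMC = demand: 43.43 + 3.20Q = 137.25 - 0.45Q → Q* = 25.7041.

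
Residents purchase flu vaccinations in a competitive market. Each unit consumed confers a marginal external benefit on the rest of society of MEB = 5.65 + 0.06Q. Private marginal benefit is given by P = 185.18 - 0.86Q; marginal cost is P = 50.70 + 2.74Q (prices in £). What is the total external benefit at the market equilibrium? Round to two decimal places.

£252.92

Market equilibrium (private): 50.70 + 2.74Q = 185.18 - 0.86Q → Q_m = 37.3556.
Total external benefit = ∫₀^{Q_m} (5.65 + 0.06Q) dQ = 5.65×37.3556 + ½×0.06×37.3556² = 252.9224.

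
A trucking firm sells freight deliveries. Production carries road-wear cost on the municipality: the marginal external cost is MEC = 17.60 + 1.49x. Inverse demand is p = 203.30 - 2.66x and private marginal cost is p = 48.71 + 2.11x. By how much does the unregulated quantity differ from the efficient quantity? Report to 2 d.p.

Market equilibrium (private): 48.71 + 2.11x = 203.30 - 2.66x → x_m = 32.4088.
Social marginal cost = private MC + MEC = 66.31 + 3.60x.
Set SMC = demand: 66.31 + 3.60x = 203.30 - 2.66x → x* = 21.8834.
Gap = |32.4088 − 21.8834| = 10.5254.

10.53 units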